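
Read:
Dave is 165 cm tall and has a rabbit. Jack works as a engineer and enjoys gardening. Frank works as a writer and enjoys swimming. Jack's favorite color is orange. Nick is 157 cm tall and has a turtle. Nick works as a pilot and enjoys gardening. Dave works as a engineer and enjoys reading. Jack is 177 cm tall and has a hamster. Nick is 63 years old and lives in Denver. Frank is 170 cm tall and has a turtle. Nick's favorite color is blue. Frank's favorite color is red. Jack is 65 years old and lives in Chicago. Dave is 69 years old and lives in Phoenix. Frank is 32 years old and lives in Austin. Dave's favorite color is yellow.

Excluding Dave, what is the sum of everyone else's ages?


Sum (excluding Dave): 160

160


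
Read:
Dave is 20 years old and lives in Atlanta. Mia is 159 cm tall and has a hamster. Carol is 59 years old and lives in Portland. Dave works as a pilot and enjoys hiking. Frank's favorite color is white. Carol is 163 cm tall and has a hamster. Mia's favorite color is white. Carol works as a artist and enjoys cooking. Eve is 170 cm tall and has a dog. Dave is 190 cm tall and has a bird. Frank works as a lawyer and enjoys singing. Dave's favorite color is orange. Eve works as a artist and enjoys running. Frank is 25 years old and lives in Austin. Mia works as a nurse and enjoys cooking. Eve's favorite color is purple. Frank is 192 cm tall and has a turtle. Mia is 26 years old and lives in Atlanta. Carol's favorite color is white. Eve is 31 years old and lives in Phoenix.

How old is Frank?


Frank is 25 years old

25


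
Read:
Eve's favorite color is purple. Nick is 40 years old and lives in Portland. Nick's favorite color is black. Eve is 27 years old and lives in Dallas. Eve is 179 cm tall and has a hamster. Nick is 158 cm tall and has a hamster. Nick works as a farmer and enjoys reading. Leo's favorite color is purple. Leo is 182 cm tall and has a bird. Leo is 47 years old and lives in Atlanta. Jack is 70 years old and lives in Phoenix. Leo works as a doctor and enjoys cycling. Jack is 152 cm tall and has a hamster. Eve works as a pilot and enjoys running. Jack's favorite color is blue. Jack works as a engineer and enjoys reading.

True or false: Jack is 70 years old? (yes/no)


Jack is actually 70. yes

yes


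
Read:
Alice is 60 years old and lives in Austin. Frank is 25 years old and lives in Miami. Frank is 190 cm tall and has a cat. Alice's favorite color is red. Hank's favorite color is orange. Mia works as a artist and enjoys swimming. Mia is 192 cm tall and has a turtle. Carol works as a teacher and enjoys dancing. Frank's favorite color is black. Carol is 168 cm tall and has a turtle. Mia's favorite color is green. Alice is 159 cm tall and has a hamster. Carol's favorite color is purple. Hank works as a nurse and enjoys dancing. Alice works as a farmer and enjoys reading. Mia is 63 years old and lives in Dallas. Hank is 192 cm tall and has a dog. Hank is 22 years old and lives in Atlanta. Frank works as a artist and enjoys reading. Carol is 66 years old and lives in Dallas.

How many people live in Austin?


Count in Austin: 1

1


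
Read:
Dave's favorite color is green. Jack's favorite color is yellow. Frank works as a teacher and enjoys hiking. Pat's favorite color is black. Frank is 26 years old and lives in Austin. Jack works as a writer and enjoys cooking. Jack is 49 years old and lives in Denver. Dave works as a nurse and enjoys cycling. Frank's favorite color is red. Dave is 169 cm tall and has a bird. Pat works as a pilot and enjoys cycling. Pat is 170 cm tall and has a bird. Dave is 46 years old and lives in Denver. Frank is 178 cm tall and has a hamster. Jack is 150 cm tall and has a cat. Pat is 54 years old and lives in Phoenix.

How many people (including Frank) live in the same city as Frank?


Frank lives in Austin. Count = 1

1


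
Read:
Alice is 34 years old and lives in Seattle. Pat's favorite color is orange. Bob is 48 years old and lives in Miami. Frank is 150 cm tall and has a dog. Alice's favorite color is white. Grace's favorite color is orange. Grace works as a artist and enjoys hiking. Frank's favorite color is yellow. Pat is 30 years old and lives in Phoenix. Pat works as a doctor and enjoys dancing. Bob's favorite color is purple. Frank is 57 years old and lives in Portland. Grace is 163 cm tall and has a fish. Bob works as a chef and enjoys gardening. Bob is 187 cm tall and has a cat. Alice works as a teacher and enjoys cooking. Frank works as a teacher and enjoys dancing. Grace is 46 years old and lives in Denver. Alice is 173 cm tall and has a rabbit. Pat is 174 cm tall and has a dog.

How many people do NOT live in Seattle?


Not in Seattle: 4

4


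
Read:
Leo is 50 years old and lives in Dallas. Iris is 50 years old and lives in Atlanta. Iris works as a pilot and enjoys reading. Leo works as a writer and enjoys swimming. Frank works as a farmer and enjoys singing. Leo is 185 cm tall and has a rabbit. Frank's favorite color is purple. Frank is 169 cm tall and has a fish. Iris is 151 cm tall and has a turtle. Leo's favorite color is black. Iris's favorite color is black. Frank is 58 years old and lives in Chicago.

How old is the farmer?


The farmer is Frank, age 58

58


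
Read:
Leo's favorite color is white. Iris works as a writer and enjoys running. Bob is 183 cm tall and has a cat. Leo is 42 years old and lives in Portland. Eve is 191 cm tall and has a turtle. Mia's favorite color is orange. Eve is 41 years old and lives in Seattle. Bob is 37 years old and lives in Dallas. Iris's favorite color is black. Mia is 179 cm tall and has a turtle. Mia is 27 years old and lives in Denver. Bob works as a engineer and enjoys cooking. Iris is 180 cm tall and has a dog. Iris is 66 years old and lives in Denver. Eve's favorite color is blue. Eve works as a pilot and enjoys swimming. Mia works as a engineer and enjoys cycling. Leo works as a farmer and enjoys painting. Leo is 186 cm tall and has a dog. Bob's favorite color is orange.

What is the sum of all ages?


66+41+42+37+27 = 213

213


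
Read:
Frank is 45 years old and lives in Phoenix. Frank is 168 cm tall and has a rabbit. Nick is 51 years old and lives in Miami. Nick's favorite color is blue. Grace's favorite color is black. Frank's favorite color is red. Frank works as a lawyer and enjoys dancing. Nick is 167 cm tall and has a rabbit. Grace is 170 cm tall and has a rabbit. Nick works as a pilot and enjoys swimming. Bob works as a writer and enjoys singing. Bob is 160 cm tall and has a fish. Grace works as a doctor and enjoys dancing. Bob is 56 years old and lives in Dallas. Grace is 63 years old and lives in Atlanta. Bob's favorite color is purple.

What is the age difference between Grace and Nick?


|63 - 51| = 12

12


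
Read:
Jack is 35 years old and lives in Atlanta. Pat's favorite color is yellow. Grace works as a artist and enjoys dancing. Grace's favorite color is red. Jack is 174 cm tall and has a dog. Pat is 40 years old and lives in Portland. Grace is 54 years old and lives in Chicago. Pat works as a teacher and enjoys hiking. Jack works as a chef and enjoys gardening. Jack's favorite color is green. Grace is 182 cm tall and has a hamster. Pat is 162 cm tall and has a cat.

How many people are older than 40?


Filter: 1

1


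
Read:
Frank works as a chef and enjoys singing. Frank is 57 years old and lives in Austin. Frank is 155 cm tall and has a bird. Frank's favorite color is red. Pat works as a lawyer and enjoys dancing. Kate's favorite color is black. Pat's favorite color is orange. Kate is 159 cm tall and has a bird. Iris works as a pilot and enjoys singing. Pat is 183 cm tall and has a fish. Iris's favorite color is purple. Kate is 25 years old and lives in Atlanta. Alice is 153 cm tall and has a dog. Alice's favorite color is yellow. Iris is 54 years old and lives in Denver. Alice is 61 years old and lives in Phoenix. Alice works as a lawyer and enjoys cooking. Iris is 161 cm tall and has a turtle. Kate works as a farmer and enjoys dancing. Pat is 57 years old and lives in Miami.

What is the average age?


Sum=254, n=5, avg=50.8

50.8


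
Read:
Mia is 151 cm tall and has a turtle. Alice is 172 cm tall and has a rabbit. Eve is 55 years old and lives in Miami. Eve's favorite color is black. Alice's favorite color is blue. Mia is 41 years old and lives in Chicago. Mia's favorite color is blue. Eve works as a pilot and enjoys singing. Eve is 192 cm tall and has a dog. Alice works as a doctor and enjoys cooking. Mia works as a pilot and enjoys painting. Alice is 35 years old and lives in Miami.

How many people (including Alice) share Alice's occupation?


Alice is a doctor. Count = 1

1


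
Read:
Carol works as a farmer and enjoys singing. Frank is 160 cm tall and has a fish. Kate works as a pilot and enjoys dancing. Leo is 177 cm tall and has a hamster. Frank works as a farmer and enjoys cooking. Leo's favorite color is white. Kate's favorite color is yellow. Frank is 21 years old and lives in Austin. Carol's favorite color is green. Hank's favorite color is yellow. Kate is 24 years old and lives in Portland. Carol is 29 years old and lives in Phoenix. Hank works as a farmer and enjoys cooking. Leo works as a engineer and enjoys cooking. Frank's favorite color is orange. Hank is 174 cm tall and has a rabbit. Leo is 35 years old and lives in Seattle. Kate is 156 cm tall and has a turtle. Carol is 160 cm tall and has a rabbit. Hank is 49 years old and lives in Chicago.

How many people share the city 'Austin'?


Count: 1

1


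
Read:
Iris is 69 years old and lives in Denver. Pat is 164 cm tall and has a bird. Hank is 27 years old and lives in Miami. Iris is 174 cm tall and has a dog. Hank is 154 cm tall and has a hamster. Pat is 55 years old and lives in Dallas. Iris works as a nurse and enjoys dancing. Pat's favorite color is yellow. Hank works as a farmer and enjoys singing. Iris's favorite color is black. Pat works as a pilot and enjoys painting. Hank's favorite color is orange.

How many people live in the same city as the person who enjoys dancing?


Person with hobby dancing is Iris, city Denver. Count = 1

1


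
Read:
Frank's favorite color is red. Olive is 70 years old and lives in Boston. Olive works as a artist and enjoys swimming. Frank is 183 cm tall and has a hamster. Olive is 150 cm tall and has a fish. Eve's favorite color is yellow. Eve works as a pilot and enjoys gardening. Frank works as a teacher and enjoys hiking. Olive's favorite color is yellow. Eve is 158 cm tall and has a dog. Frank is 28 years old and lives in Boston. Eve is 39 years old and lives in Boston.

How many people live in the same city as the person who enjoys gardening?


Person with hobby gardening is Eve, city Boston. Count = 3

3


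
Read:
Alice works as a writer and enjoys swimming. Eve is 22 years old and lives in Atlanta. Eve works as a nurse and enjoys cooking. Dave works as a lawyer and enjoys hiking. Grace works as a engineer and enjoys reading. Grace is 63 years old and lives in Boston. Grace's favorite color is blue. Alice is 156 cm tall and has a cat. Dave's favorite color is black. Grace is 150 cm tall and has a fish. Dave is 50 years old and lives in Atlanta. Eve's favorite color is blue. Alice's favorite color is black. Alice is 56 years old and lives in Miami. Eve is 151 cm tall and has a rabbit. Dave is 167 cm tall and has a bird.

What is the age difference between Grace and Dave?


|63 - 50| = 13

13


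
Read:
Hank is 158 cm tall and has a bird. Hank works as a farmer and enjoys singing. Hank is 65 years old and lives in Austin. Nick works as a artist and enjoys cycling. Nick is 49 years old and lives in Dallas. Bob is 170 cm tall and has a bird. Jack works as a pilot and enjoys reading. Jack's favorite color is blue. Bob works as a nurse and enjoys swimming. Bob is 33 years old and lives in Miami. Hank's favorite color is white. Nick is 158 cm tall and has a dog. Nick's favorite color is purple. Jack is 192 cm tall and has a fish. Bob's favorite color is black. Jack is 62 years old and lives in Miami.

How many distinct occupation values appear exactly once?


Unique occupation values: 4

4


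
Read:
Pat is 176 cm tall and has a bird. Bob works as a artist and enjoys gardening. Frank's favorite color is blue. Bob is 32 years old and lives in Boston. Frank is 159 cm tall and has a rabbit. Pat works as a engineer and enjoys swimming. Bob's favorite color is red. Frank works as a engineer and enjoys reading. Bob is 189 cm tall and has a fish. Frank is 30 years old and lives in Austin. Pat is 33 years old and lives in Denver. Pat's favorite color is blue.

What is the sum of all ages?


30+32+33 = 95

95


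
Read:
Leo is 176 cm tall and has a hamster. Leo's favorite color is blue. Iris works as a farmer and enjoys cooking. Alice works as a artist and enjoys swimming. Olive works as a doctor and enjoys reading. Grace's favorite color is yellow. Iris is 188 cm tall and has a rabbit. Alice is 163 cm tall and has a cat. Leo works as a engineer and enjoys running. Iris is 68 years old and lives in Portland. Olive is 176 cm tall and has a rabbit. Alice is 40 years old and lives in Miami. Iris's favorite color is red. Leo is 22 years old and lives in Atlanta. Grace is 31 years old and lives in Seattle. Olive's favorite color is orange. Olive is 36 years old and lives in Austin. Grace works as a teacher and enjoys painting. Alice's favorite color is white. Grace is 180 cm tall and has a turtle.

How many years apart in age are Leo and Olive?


22 vs 36, diff = 14

14


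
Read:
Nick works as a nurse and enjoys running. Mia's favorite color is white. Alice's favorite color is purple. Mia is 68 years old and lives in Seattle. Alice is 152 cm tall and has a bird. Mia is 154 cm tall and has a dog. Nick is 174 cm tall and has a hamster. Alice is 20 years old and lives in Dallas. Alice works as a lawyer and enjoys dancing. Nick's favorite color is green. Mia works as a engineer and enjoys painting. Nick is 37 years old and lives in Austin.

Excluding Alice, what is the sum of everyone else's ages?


Sum (excluding Alice): 105

105


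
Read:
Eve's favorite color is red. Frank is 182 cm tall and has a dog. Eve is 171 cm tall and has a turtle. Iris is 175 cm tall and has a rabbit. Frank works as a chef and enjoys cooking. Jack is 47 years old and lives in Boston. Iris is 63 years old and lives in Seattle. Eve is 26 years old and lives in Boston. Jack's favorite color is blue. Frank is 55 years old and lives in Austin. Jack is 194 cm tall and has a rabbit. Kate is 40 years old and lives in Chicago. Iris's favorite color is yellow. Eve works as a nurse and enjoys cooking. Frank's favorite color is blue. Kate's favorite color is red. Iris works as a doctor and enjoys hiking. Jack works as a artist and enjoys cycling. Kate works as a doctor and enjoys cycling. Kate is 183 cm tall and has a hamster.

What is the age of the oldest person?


Oldest: Iris at 63

63


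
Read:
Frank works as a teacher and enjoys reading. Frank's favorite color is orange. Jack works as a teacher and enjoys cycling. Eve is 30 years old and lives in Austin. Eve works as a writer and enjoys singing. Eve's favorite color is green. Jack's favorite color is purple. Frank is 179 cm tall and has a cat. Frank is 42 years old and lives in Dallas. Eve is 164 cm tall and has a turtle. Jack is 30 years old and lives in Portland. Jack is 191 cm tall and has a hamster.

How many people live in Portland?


Count in Portland: 1

1


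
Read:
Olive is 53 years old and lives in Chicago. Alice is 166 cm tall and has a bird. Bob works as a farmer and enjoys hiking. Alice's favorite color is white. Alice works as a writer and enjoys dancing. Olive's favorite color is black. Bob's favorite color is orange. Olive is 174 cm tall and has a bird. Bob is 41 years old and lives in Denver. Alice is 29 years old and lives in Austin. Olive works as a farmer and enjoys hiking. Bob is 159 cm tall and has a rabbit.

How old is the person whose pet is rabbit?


Person with pet=rabbit is Bob, age 41

41


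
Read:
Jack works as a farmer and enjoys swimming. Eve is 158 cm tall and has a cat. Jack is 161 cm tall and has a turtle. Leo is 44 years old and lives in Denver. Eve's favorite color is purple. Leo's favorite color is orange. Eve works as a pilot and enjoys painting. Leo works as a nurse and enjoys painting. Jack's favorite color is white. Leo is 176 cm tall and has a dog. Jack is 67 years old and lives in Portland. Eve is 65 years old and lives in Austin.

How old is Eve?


Eve is 65 years old

65


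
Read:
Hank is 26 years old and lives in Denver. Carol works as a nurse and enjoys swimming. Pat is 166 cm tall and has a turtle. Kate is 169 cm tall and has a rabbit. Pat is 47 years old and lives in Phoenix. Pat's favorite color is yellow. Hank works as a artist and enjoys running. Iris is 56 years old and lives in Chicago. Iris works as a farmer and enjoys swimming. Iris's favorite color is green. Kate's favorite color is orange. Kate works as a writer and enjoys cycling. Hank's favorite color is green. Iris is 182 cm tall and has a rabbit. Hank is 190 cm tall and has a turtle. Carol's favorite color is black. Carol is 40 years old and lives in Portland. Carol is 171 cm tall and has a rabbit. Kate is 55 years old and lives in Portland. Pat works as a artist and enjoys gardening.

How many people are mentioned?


People: Carol, Pat, Iris, Kate, Hank. Count = 5

5


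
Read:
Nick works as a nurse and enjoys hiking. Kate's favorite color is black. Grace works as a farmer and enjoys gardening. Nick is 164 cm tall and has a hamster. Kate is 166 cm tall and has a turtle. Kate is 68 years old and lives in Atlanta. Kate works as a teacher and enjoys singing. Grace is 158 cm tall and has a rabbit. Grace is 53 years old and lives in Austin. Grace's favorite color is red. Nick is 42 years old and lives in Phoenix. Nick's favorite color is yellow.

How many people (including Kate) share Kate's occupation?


Kate is a teacher. Count = 1

1


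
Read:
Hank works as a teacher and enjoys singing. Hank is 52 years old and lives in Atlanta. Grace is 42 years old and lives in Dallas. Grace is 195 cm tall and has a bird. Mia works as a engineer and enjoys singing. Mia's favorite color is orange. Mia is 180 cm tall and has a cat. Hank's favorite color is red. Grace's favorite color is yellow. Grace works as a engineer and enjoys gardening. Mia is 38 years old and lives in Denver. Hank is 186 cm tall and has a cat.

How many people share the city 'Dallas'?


Count: 1

1


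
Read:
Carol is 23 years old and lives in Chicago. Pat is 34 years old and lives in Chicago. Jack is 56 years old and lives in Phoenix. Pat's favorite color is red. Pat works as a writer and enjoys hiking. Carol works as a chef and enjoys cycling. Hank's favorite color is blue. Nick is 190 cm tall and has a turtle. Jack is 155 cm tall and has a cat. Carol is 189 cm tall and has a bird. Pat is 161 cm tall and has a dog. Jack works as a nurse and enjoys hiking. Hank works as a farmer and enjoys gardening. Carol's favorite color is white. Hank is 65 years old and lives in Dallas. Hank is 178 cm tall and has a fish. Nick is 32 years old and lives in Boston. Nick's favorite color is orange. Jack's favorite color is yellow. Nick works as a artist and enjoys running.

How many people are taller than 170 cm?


Taller than 170: 3

3


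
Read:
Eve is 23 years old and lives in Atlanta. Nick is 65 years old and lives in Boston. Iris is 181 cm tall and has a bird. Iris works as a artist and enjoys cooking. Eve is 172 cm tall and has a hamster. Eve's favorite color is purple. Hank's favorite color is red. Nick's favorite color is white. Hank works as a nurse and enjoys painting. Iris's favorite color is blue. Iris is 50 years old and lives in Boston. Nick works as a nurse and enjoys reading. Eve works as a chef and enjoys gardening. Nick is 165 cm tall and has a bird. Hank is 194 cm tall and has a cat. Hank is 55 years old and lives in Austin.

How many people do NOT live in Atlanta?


Not in Atlanta: 3

3


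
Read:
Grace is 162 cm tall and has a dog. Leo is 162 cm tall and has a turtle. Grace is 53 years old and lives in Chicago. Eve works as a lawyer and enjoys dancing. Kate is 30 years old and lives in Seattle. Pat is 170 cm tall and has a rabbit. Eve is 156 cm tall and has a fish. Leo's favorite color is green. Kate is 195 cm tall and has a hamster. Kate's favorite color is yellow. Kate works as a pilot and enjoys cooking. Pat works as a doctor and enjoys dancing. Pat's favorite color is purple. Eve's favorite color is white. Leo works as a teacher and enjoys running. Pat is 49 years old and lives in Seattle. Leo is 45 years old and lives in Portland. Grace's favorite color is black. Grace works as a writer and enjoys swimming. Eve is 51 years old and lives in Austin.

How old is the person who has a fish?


Person with fish is Eve, age 51

51


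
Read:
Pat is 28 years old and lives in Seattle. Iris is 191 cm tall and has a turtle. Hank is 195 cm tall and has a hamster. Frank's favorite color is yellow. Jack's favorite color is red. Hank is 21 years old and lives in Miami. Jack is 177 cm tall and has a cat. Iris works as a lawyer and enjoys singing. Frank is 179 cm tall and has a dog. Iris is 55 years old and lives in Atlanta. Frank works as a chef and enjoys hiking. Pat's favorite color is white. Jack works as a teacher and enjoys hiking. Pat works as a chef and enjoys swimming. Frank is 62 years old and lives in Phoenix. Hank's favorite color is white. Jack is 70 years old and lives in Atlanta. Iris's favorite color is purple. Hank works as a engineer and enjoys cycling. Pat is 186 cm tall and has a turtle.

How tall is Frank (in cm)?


Frank is 179 cm tall

179


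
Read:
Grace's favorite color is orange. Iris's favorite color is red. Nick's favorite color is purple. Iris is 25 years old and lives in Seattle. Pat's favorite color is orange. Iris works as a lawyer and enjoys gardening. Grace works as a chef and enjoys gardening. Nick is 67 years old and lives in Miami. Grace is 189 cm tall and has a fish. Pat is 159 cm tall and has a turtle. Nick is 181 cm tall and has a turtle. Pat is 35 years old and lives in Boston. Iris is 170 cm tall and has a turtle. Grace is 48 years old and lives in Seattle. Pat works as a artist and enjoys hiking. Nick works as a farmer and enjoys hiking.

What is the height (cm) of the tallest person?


Tallest: Grace at 189 cm

189


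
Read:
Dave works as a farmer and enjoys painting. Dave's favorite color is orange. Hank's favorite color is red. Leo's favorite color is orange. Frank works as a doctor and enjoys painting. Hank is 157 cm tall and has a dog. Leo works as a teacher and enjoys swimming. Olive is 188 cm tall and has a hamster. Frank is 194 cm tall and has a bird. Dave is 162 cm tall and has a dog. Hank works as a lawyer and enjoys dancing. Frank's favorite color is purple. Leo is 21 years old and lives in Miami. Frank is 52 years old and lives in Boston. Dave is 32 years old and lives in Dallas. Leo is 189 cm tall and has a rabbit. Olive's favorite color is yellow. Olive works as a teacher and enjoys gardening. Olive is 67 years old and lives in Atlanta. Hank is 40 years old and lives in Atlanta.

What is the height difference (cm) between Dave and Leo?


|162 - 189| = 27

27


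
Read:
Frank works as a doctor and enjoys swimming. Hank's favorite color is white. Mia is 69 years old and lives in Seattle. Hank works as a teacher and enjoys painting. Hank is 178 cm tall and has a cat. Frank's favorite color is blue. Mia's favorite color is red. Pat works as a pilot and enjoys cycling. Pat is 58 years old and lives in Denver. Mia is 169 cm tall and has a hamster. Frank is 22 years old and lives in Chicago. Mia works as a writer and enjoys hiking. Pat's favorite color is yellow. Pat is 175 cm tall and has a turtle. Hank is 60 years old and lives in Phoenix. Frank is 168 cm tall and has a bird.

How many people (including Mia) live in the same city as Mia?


Mia lives in Seattle. Count = 1

1


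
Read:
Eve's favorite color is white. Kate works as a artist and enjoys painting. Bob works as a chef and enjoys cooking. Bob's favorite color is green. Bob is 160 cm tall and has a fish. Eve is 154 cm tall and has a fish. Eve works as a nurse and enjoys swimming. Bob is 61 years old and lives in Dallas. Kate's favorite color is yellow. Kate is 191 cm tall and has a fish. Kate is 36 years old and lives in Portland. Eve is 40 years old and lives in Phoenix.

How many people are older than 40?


Filter: 1

1


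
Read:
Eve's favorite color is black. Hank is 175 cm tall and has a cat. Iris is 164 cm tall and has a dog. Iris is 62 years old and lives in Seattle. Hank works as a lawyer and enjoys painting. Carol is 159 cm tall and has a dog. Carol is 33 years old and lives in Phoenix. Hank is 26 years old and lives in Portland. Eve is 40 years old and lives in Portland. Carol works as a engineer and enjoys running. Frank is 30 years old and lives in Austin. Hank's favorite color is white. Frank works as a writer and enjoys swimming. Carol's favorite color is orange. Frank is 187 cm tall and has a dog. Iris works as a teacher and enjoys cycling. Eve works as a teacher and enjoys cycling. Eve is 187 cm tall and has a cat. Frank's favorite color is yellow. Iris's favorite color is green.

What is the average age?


Sum=191, n=5, avg=38.2

38.2


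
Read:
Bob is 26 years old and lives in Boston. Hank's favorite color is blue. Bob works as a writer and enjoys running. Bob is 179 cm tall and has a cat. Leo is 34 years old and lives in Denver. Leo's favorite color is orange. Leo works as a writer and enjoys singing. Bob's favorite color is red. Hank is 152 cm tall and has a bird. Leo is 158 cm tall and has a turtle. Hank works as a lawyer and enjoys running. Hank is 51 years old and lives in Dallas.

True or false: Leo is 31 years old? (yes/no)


Leo is actually 34. no

no


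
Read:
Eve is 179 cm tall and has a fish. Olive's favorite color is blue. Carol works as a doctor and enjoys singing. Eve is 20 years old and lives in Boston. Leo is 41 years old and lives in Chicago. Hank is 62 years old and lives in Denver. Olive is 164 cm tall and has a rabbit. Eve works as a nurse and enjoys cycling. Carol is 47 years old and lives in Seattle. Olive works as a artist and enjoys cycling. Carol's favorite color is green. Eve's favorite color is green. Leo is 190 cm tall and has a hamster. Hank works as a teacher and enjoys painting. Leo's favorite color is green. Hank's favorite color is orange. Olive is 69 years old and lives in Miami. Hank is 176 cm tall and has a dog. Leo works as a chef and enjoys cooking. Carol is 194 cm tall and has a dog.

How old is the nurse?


The nurse is Eve, age 20

20


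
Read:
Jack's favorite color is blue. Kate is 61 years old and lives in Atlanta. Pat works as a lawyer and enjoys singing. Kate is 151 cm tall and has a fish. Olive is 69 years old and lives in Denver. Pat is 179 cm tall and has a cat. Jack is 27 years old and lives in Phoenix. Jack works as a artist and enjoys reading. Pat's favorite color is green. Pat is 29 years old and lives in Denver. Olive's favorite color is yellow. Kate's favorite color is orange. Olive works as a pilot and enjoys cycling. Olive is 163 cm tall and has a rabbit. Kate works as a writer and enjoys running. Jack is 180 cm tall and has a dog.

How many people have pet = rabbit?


Count: 1

1


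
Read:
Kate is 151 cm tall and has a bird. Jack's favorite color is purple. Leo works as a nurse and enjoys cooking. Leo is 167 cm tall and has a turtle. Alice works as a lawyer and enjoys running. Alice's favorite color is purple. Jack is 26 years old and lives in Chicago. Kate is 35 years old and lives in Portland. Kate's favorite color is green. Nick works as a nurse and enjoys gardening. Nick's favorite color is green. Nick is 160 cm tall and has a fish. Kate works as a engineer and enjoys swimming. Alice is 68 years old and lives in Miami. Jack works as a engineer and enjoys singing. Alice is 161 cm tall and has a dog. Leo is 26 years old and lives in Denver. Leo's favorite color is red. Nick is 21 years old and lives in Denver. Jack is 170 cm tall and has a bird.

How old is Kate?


Kate is 35 years old

35


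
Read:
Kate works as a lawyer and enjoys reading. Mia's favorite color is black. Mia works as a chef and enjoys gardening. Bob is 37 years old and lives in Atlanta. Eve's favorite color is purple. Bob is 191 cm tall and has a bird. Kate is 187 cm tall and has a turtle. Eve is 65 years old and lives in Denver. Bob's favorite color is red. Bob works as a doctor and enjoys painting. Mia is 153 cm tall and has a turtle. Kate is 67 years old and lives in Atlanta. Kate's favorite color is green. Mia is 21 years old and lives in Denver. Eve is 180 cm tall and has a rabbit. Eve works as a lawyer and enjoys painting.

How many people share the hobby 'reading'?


Count: 1

1


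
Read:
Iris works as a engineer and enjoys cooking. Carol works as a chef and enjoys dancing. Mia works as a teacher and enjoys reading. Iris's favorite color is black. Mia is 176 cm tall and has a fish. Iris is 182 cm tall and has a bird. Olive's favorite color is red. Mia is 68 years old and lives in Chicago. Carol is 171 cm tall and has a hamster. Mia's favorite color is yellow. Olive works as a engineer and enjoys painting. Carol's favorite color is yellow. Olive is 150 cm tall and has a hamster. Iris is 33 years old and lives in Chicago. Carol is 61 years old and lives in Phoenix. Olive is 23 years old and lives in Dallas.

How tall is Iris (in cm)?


Iris is 182 cm tall

182


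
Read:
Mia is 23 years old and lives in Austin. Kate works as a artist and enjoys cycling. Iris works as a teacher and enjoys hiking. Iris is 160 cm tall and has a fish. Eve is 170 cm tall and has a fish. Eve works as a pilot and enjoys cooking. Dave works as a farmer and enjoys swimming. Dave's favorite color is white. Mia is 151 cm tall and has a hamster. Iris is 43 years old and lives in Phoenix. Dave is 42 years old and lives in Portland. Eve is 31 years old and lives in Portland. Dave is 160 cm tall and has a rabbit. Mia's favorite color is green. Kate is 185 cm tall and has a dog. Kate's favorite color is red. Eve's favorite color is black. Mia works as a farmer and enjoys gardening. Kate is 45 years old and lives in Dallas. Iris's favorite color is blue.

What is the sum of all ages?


23+42+43+31+45 = 184

184


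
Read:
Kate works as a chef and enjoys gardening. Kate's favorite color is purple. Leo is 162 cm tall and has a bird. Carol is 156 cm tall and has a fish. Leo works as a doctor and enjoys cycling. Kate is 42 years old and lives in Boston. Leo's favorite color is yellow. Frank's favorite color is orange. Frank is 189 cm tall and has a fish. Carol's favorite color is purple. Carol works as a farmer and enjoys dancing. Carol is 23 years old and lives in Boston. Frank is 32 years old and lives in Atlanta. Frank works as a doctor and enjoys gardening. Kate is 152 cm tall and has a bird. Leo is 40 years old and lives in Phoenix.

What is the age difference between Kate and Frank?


|42 - 32| = 10

10


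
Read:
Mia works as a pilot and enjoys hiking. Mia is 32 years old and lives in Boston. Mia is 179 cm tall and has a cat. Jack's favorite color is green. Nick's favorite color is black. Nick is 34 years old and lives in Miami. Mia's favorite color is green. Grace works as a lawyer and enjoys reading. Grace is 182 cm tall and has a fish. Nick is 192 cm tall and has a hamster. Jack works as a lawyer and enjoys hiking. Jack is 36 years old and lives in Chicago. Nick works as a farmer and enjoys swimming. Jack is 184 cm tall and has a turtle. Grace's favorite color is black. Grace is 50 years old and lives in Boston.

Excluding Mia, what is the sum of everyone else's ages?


Sum (excluding Mia): 120

120


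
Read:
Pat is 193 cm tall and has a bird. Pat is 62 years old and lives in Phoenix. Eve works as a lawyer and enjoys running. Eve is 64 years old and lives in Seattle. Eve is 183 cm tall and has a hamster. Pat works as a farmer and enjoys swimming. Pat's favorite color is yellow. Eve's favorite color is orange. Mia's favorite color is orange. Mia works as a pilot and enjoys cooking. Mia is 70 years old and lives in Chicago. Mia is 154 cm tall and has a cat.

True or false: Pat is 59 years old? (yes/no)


Pat is actually 62. no

no


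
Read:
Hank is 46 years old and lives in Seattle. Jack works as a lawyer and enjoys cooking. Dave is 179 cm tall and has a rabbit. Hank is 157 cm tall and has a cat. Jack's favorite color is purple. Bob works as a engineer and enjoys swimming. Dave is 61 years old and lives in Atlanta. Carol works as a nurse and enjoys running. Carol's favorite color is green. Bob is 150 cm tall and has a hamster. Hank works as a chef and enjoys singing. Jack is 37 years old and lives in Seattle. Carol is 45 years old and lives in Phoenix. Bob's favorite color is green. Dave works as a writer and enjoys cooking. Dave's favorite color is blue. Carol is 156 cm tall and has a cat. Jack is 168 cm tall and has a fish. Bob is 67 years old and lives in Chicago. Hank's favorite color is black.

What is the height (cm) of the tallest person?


Tallest: Dave at 179 cm

179


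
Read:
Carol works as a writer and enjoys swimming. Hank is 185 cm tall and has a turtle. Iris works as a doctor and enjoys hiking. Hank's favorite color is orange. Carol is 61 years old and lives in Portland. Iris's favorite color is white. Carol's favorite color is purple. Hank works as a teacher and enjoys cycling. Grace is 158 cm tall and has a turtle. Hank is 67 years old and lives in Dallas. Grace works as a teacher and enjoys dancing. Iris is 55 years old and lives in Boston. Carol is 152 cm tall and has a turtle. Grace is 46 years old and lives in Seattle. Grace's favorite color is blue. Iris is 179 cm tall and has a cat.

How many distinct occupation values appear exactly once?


Unique occupation values: 2

2


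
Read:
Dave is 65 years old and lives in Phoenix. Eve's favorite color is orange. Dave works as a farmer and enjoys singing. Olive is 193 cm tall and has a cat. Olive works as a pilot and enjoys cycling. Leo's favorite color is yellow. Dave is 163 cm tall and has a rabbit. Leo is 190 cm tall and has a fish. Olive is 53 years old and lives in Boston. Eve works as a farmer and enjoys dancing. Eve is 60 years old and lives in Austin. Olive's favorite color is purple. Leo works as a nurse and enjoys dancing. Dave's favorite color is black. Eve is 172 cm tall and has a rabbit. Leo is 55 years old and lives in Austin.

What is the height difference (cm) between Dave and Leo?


|163 - 190| = 27

27


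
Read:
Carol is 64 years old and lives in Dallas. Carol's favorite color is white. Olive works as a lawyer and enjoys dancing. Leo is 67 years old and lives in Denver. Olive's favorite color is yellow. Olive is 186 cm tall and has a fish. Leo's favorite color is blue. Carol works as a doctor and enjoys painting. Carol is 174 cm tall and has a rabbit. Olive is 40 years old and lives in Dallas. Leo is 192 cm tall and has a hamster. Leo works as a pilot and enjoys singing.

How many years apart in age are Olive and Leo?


40 vs 67, diff = 27

27


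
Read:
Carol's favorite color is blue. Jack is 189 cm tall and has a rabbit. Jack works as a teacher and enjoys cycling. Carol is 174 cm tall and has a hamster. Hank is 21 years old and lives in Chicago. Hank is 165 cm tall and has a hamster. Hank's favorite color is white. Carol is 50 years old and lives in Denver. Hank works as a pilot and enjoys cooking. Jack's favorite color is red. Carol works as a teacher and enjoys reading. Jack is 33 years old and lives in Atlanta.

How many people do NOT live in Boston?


Not in Boston: 3

3


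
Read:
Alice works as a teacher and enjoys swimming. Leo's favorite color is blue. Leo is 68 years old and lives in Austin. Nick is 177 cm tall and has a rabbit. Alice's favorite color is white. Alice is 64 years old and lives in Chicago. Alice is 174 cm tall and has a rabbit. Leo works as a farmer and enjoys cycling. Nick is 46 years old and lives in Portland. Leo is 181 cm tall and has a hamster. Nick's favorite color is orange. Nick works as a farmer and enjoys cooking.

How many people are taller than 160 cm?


Taller than 160: 3

3


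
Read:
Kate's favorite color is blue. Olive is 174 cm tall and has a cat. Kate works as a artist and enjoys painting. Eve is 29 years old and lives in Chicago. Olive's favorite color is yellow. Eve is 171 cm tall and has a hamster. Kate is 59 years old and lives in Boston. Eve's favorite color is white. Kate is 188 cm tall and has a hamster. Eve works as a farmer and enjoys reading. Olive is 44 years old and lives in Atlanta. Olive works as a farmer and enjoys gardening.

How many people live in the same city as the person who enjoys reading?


Person with hobby reading is Eve, city Chicago. Count = 1

1


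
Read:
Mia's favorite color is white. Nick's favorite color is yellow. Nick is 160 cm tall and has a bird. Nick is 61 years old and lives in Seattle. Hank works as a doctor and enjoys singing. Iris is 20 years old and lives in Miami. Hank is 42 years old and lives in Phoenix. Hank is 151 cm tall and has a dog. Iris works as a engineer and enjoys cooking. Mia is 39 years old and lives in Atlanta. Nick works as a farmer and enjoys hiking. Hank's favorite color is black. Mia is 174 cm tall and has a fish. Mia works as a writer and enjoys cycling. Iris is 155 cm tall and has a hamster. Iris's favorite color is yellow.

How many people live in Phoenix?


Count in Phoenix: 1

1


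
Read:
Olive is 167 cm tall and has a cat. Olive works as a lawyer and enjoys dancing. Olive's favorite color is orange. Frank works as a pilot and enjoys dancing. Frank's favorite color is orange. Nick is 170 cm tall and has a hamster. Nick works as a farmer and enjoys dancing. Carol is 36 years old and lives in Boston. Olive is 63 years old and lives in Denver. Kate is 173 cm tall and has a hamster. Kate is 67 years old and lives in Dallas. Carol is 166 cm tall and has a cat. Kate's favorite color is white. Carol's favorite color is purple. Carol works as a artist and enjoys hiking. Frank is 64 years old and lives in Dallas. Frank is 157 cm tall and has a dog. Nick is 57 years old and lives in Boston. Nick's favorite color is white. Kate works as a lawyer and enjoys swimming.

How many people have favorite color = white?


Count: 2

2


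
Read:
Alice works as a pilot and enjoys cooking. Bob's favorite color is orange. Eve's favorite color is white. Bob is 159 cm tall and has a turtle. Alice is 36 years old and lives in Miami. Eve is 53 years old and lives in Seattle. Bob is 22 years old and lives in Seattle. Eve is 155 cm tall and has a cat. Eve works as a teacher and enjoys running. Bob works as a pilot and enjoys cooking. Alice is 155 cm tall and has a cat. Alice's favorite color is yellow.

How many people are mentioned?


People: Bob, Alice, Eve. Count = 3

3


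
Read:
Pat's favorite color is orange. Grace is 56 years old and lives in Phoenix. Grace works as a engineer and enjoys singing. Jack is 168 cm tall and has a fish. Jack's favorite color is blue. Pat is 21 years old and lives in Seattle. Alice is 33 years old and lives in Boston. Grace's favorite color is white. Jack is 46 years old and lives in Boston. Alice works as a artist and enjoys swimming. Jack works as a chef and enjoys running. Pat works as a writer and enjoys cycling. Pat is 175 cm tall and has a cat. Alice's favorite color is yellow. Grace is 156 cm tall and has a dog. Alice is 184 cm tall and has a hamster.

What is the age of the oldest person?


Oldest: Grace at 56

56


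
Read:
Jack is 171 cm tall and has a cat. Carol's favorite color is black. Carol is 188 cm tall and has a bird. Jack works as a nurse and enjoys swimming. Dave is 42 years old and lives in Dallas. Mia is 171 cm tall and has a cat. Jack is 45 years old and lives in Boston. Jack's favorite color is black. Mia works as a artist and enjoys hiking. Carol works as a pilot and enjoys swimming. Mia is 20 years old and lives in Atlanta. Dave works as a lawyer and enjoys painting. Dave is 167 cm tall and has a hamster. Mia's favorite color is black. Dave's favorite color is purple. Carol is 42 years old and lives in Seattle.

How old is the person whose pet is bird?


Person with pet=bird is Carol, age 42

42
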